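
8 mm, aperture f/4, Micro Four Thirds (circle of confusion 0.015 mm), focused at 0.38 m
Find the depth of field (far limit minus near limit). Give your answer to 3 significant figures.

302 mm

Hyperfocal distance H = f²/(N·c) + f = 8²/(4 × 0.015) + 8 = 64/0.06 + 8 ≈ 1074.7 mm ≈ 1.075 m.
Near limit Dn = s·(H − f)/(H + s − 2f) = 380 × (1074.7 − 8) / (1074.7 + 380 − 2 × 8) = 380 × 1066.7 / 1438.7 ≈ 281.74 mm.
Far limit Df = s·(H − f)/(H − s) = 380 × (1074.7 − 8) / (1074.7 − 380) = 380 × 1066.7 / 694.7 ≈ 583.49 mm.
Depth of field = Df − Dn = 583.49 − 281.74 ≈ 301.75 mm.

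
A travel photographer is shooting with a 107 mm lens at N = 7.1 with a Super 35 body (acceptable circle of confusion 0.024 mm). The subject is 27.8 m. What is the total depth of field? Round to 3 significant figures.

27.6 m

Hyperfocal distance H = f²/(N·c) + f = 107²/(7.1 × 0.024) + 107 = 11449/0.1704 + 107 ≈ 67296.0 mm ≈ 67.30 m.
Near limit Dn = s·(H − f)/(H + s − 2f) = 27800 × (67296.0 − 107) / (67296.0 + 27800 − 2 × 107) = 27800 × 67189.0 / 94882.0 ≈ 19686 mm.
Far limit Df = s·(H − f)/(H − s) = 27800 × (67296.0 − 107) / (67296.0 − 27800) = 27800 × 67189.0 / 39496.0 ≈ 47292 mm.
Depth of field = Df − Dn = 47292 − 19686 ≈ 27606 mm ≈ 27.6 m.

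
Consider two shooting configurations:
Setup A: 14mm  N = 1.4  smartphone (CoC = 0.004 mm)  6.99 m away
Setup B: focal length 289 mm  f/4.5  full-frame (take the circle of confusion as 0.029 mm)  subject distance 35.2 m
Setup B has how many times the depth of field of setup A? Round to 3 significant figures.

Setup A: H = 14²/(1.4×0.004) + 14 ≈ 35014.0 mm; DoF = Df − Dn = 8730.0 − 5828.3 ≈ 2901.7 mm.
Setup B: H = 289²/(4.5×0.029) + 289 ≈ 640296.7 mm; DoF = Df − Dn = 37230.9 − 33379.2 ≈ 3851.7 mm.
Ratio = 3851.7 / 2901.7 ≈ 1.33.

1.33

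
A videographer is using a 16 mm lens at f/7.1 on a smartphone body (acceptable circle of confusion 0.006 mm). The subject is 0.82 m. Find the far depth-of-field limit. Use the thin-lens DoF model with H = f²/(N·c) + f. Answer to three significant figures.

0.947 m

Hyperfocal distance H = f²/(N·c) + f = 16²/(7.1 × 0.006) + 16 = 256/0.0426 + 16 ≈ 6025.4 mm ≈ 6.025 m.
Far limit Df = s·(H − f)/(H − s) = 820 × (6025.4 − 16) / (6025.4 − 820) = 820 × 6009.4 / 5205.4 ≈ 946.65 mm ≈ 0.947 m.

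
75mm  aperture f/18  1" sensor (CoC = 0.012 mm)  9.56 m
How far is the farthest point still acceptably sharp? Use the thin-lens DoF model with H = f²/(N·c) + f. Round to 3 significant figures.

Hyperfocal distance H = f²/(N·c) + f = 75²/(18 × 0.012) + 75 = 5625/0.216 + 75 ≈ 26116.7 mm ≈ 26.12 m.
Far limit Df = s·(H − f)/(H − s) = 9560 × (26116.7 − 75) / (26116.7 − 9560) = 9560 × 26041.7 / 16556.7 ≈ 15037 mm ≈ 15.0 m.

15.0 m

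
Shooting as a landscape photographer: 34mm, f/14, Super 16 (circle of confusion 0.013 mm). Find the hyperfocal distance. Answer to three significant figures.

6.39 m

Hyperfocal distance H = f²/(N·c) + f = 34²/(14 × 0.013) + 34 = 1156/0.182 + 34 ≈ 6385.6 mm ≈ 6.39 m.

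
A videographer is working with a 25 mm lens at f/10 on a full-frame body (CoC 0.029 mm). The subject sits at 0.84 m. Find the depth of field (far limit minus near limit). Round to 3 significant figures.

0.741 m

Hyperfocal distance H = f²/(N·c) + f = 25²/(10 × 0.029) + 25 = 625/0.29 + 25 ≈ 2180.2 mm ≈ 2.180 m.
Near limit Dn = s·(H − f)/(H + s − 2f) = 840 × (2180.2 − 25) / (2180.2 + 840 − 2 × 25) = 840 × 2155.2 / 2970.2 ≈ 609.51 mm.
Far limit Df = s·(H − f)/(H − s) = 840 × (2180.2 − 25) / (2180.2 − 840) = 840 × 2155.2 / 1340.2 ≈ 1350.83 mm.
Depth of field = Df − Dn = 1350.83 − 609.51 ≈ 741.32 mm ≈ 0.741 m.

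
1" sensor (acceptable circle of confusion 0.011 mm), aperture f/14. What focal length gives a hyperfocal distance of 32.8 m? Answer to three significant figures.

From H = f²/(N·c) + f, with f ≪ H: f ≈ √(H·N·c) = √(32800 × 14 × 0.011) = √5051.2 ≈ 71.07 mm.
Exact: f² + N·c·f − N·c·H = 0 ⇒ f = (−N·c + √((N·c)² + 4·N·c·H))/2 = (−0.154 + √20205)/2 ≈ 70.995 mm ≈ 71.0 mm.

71.0 mm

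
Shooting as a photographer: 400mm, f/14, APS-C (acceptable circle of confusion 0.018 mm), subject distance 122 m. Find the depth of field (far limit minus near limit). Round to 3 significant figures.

Hyperfocal distance H = f²/(N·c) + f = 400²/(14 × 0.018) + 400 = 160000/0.252 + 400 ≈ 635320.6 mm ≈ 635.3 m.
Near limit Dn = s·(H − f)/(H + s − 2f) = 122000 × (635320.6 − 400) / (635320.6 + 122000 − 2 × 400) = 122000 × 634920.6 / 756520.6 ≈ 102390 mm.
Far limit Df = s·(H − f)/(H − s) = 122000 × (635320.6 − 400) / (635320.6 − 122000) = 122000 × 634920.6 / 513320.6 ≈ 150900 mm.
Depth of field = Df − Dn = 150900 − 102390 ≈ 48510 mm ≈ 48.5 m.

48.5 m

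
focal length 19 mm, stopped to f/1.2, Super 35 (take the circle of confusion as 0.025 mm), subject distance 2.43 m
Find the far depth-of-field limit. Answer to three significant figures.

Hyperfocal distance H = f²/(N·c) + f = 19²/(1.2 × 0.025) + 19 = 361/0.03 + 19 ≈ 12052.3 mm ≈ 12.05 m.
Far limit Df = s·(H − f)/(H − s) = 2430 × (12052.3 − 19) / (12052.3 − 2430) = 2430 × 12033.3 / 9622.3 ≈ 3038.9 mm ≈ 3.04 m.

3.04 m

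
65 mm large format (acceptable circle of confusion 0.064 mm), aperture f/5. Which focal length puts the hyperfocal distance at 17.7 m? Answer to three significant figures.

From H = f²/(N·c) + f, with f ≪ H: f ≈ √(H·N·c) = √(17700 × 5 × 0.064) = √5664.0 ≈ 75.26 mm.
Exact: f² + N·c·f − N·c·H = 0 ⇒ f = (−N·c + √((N·c)² + 4·N·c·H))/2 = (−0.32 + √22656)/2 ≈ 75.100 mm ≈ 75.1 mm.

75.1 mm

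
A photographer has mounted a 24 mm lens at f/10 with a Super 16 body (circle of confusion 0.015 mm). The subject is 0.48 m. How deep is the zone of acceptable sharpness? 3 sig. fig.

116 mm

Hyperfocal distance H = f²/(N·c) + f = 24²/(10 × 0.015) + 24 = 576/0.15 + 24 ≈ 3864.0 mm ≈ 3.864 m.
Near limit Dn = s·(H − f)/(H + s − 2f) = 480 × (3864.0 − 24) / (3864.0 + 480 − 2 × 24) = 480 × 3840.0 / 4296.0 ≈ 429.05 mm.
Far limit Df = s·(H − f)/(H − s) = 480 × (3864.0 − 24) / (3864.0 − 480) = 480 × 3840.0 / 3384.0 ≈ 544.68 mm.
Depth of field = Df − Dn = 544.68 − 429.05 ≈ 115.63 mm.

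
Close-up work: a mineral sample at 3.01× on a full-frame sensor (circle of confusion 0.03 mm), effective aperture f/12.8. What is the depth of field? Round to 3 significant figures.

0.0848 mm

At magnification m, DoF ≈ 2·N_eff·c/m² = 2 × 12.8 × 0.03 / 3.01² = 0.768 / 9.06 ≈ 0.0848 mm.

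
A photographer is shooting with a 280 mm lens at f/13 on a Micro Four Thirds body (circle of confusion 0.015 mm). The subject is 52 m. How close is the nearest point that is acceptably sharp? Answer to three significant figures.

Hyperfocal distance H = f²/(N·c) + f = 280²/(13 × 0.015) + 280 = 78400/0.195 + 280 ≈ 402331.3 mm ≈ 402.3 m.
Near limit Dn = s·(H − f)/(H + s − 2f) = 52000 × (402331.3 − 280) / (402331.3 + 52000 − 2 × 280) = 52000 × 402051.3 / 453771.3 ≈ 46073 mm ≈ 46.1 m.

46.1 m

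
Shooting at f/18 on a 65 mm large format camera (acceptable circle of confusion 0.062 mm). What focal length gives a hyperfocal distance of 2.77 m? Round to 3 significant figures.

From H = f²/(N·c) + f, with f ≪ H: f ≈ √(H·N·c) = √(2770 × 18 × 0.062) = √3091.3 ≈ 55.60 mm.
Exact: f² + N·c·f − N·c·H = 0 ⇒ f = (−N·c + √((N·c)² + 4·N·c·H))/2 = (−1.116 + √12367)/2 ≈ 55.044 mm ≈ 55.0 mm.

55.0 mm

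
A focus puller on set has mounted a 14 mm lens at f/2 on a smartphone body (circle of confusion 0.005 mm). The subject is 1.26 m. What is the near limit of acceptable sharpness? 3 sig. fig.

Hyperfocal distance H = f²/(N·c) + f = 14²/(2 × 0.005) + 14 = 196/0.01 + 14 ≈ 19614.0 mm ≈ 19.61 m.
Near limit Dn = s·(H − f)/(H + s − 2f) = 1260 × (19614.0 − 14) / (19614.0 + 1260 − 2 × 14) = 1260 × 19600.0 / 20846.0 ≈ 1184.7 mm ≈ 1.18 m.

1.18 m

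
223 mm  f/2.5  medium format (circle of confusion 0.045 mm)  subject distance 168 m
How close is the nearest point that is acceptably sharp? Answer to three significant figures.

122 m

Hyperfocal distance H = f²/(N·c) + f = 223²/(2.5 × 0.045) + 223 = 49729/0.1125 + 223 ≈ 442258.6 mm ≈ 442.3 m.
Near limit Dn = s·(H − f)/(H + s − 2f) = 168000 × (442258.6 − 223) / (442258.6 + 168000 − 2 × 223) = 168000 × 442035.6 / 609812.6 ≈ 121778 mm ≈ 122 m.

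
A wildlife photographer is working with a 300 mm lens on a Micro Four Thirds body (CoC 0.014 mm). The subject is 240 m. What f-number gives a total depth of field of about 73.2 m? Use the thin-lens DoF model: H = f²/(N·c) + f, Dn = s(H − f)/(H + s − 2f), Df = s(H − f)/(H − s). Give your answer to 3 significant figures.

f/4

Write h = H − f = f²/(N·c). The thin-lens limits are Dn = s·h/(h + (s−f)) and Df = s·h/(h − (s−f)), so DoF = Df − Dn = 2·s·(s−f)·h / (h² − (s−f)²).
That is a quadratic in h: DoF·h² − 2·s·(s−f)·h − DoF·(s−f)² = 0 ⇒ h = (s−f)·(s + √(s² + DoF²)) / DoF = 239700 × (240000 + √(240000² + 73200²)) / 73200 = 239700 × (240000 + 250915) / 73200 ≈ 1607545 mm.
Then N = f²/(c·h) = 300² / (0.014 × 1607545) = 90000 / 22506 ≈ 4.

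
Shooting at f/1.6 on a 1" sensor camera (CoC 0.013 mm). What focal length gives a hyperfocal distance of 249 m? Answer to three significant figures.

72.0 mm

From H = f²/(N·c) + f, with f ≪ H: f ≈ √(H·N·c) = √(249000 × 1.6 × 0.013) = √5179.2 ≈ 71.97 mm.
The +f correction barely moves this — solving exactly, f² + N·c·f − N·c·H = 0 ⇒ f = (−N·c + √((N·c)² + 4·N·c·H))/2 = (−0.0208 + √20717)/2 ≈ 71.956 mm, so f ≈ 72.0 mm.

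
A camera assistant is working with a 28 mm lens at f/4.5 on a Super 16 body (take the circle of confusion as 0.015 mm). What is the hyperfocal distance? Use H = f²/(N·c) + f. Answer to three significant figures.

Hyperfocal distance H = f²/(N·c) + f = 28²/(4.5 × 0.015) + 28 = 784/0.0675 + 28 ≈ 11642.8 mm ≈ 11.6 m.

11.6 m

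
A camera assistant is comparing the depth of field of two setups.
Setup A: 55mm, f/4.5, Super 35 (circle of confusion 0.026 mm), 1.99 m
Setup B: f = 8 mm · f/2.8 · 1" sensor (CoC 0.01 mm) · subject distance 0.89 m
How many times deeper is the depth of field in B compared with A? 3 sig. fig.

2.69

Setup A: H = 55²/(4.5×0.026) + 55 ≈ 25909.7 mm; DoF = Df − Dn = 2150.98 − 1851.44 ≈ 299.54 mm.
Setup B: H = 8²/(2.8×0.01) + 8 ≈ 2293.7 mm; DoF = Df − Dn = 1449.22 − 642.19 ≈ 807.03 mm.
Ratio = 807.03 / 299.54 ≈ 2.69.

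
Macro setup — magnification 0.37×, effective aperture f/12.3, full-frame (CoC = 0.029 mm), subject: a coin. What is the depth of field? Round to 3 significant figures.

5.21 mm

At magnification m, DoF ≈ 2·N_eff·c/m² = 2 × 12.3 × 0.029 / 0.37² = 0.7134 / 0.1369 ≈ 5.21 mm.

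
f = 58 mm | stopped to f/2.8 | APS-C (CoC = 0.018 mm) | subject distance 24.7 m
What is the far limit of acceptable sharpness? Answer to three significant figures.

39.2 m

Hyperfocal distance H = f²/(N·c) + f = 58²/(2.8 × 0.018) + 58 = 3364/0.0504 + 58 ≈ 66804.0 mm ≈ 66.80 m.
Far limit Df = s·(H − f)/(H − s) = 24700 × (66804.0 − 58) / (66804.0 − 24700) = 24700 × 66746.0 / 42104.0 ≈ 39156 mm ≈ 39.2 m.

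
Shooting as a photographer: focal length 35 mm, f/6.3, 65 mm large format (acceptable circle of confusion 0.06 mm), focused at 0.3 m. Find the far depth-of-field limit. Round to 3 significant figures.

Hyperfocal distance H = f²/(N·c) + f = 35²/(6.3 × 0.06) + 35 = 1225/0.378 + 35 ≈ 3275.7 mm ≈ 3.276 m.
Far limit Df = s·(H − f)/(H − s) = 300 × (3275.7 − 35) / (3275.7 − 300) = 300 × 3240.7 / 2975.7 ≈ 326.72 mm.

327 mm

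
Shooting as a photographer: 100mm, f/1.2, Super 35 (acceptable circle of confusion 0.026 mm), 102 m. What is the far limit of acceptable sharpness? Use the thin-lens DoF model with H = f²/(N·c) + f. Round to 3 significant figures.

Hyperfocal distance H = f²/(N·c) + f = 100²/(1.2 × 0.026) + 100 = 10000/0.0312 + 100 ≈ 320612.8 mm ≈ 320.6 m.
Far limit Df = s·(H − f)/(H − s) = 102000 × (320612.8 − 100) / (320612.8 − 102000) = 102000 × 320512.8 / 218612.8 ≈ 149544 mm ≈ 150 m.

150 m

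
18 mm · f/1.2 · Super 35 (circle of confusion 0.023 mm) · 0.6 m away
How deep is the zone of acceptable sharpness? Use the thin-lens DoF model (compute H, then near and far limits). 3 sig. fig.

Hyperfocal distance H = f²/(N·c) + f = 18²/(1.2 × 0.023) + 18 = 324/0.0276 + 18 ≈ 11757.1 mm ≈ 11.76 m.
Near limit Dn = s·(H − f)/(H + s − 2f) = 600 × (11757.1 − 18) / (11757.1 + 600 − 2 × 18) = 600 × 11739.1 / 12321.1 ≈ 571.658 mm.
Far limit Df = s·(H − f)/(H − s) = 600 × (11757.1 − 18) / (11757.1 − 600) = 600 × 11739.1 / 11157.1 ≈ 631.298 mm.
Depth of field = Df − Dn = 631.298 − 571.658 ≈ 59.640 mm.

59.6 mm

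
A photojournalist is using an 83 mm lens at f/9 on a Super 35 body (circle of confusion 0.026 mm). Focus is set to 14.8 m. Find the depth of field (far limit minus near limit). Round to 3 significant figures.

19.7 m

Hyperfocal distance H = f²/(N·c) + f = 83²/(9 × 0.026) + 83 = 6889/0.234 + 83 ≈ 29523.2 mm ≈ 29.52 m.
Near limit Dn = s·(H − f)/(H + s − 2f) = 14800 × (29523.2 − 83) / (29523.2 + 14800 − 2 × 83) = 14800 × 29440.2 / 44157.2 ≈ 9867 mm.
Far limit Df = s·(H − f)/(H − s) = 14800 × (29523.2 − 83) / (29523.2 − 14800) = 14800 × 29440.2 / 14723.2 ≈ 29594 mm.
Depth of field = Df − Dn = 29594 − 9867 ≈ 19727 mm ≈ 19.7 m.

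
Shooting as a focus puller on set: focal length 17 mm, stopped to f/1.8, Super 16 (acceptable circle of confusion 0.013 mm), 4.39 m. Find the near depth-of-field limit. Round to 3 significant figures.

Hyperfocal distance H = f²/(N·c) + f = 17²/(1.8 × 0.013) + 17 = 289/0.0234 + 17 ≈ 12367.4 mm ≈ 12.37 m.
Near limit Dn = s·(H − f)/(H + s − 2f) = 4390 × (12367.4 − 17) / (12367.4 + 4390 − 2 × 17) = 4390 × 12350.4 / 16723.4 ≈ 3242.1 mm ≈ 3.24 m.

3.24 m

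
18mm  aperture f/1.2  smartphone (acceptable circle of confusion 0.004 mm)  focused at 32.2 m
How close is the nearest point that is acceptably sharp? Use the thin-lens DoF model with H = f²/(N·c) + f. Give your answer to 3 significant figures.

Hyperfocal distance H = f²/(N·c) + f = 18²/(1.2 × 0.004) + 18 = 324/0.0048 + 18 ≈ 67518.0 mm ≈ 67.52 m.
Near limit Dn = s·(H − f)/(H + s − 2f) = 32200 × (67518.0 − 18) / (67518.0 + 32200 − 2 × 18) = 32200 × 67500.0 / 99682.0 ≈ 21804 mm ≈ 21.8 m.

21.8 m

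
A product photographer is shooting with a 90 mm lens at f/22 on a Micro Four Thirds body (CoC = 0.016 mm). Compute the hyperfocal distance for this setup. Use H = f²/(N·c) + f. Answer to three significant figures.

Hyperfocal distance H = f²/(N·c) + f = 90²/(22 × 0.016) + 90 = 8100/0.352 + 90 ≈ 23101.4 mm ≈ 23.1 m.

23.1 m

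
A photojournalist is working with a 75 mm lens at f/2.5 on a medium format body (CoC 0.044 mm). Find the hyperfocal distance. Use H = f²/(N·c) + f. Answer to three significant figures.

51.2 m

Hyperfocal distance H = f²/(N·c) + f = 75²/(2.5 × 0.044) + 75 = 5625/0.11 + 75 ≈ 51211.4 mm ≈ 51.2 m.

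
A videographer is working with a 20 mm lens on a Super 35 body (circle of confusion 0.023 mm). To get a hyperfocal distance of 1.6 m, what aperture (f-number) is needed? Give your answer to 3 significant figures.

Rearrange H = f²/(N·c) + f for N: N = f² / ((H − f)·c).
N = 20² / ((1600 − 20) × 0.023) = 400 / 36.34 ≈ 11.

f/11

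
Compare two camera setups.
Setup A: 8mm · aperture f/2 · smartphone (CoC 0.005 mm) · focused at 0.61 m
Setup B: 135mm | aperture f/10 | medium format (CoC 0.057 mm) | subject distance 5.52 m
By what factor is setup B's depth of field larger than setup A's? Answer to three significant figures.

16.5

Setup A: H = 8²/(2×0.005) + 8 ≈ 6408.0 mm; DoF = Df − Dn = 673.34 − 557.55 ≈ 115.79 mm.
Setup B: H = 135²/(10×0.057) + 135 ≈ 32108.7 mm; DoF = Df − Dn = 6638.0 − 4724.3 ≈ 1913.7 mm.
Ratio = 1913.7 / 115.79 ≈ 16.5.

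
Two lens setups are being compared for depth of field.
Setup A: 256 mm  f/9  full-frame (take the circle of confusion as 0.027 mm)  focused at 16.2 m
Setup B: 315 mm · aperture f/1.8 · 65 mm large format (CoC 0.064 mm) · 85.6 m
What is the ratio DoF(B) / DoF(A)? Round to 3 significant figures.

Setup A: H = 256²/(9×0.027) + 256 ≈ 269951.5 mm; DoF = Df − Dn = 17217.9 − 15295.7 ≈ 1922.2 mm.
Setup B: H = 315²/(1.8×0.064) + 315 ≈ 861643.1 mm; DoF = Df − Dn = 95007 − 77888 ≈ 17119 mm.
Ratio = 17119 / 1922.2 ≈ 8.91.

8.91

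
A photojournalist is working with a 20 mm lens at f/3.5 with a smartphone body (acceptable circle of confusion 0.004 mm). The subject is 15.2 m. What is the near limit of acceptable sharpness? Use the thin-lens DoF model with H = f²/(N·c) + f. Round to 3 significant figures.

Hyperfocal distance H = f²/(N·c) + f = 20²/(3.5 × 0.004) + 20 = 400/0.014 + 20 ≈ 28591.4 mm ≈ 28.59 m.
Near limit Dn = s·(H − f)/(H + s − 2f) = 15200 × (28591.4 − 20) / (28591.4 + 15200 − 2 × 20) = 15200 × 28571.4 / 43751.4 ≈ 9926.2 mm ≈ 9.93 m.

9.93 m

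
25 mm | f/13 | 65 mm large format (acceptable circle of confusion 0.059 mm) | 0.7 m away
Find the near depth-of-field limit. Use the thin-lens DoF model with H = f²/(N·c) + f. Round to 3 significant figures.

383 mm

Hyperfocal distance H = f²/(N·c) + f = 25²/(13 × 0.059) + 25 = 625/0.767 + 25 ≈ 839.9 mm ≈ 0.840 m.
Near limit Dn = s·(H − f)/(H + s − 2f) = 700 × (839.9 − 25) / (839.9 + 700 − 2 × 25) = 700 × 814.9 / 1489.9 ≈ 382.86 mm.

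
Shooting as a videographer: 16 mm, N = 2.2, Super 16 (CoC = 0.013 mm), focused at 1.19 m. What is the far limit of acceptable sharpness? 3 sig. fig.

Hyperfocal distance H = f²/(N·c) + f = 16²/(2.2 × 0.013) + 16 = 256/0.0286 + 16 ≈ 8967.0 mm ≈ 8.967 m.
Far limit Df = s·(H − f)/(H − s) = 1190 × (8967.0 − 16) / (8967.0 − 1190) = 1190 × 8951.0 / 7777.0 ≈ 1369.6 mm ≈ 1.37 m.

1.37 m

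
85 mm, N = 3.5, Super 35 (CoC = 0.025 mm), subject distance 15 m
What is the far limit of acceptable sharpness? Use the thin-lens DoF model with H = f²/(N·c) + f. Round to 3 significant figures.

18.3 m

Hyperfocal distance H = f²/(N·c) + f = 85²/(3.5 × 0.025) + 85 = 7225/0.0875 + 85 ≈ 82656.4 mm ≈ 82.66 m.
Far limit Df = s·(H − f)/(H − s) = 15000 × (82656.4 − 85) / (82656.4 − 15000) = 15000 × 82571.4 / 67656.4 ≈ 18307 mm ≈ 18.3 m.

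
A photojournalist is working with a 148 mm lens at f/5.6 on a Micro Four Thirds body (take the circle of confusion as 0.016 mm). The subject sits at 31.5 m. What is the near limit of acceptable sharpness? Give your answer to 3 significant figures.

Hyperfocal distance H = f²/(N·c) + f = 148²/(5.6 × 0.016) + 148 = 21904/0.0896 + 148 ≈ 244612.3 mm ≈ 244.6 m.
Near limit Dn = s·(H − f)/(H + s − 2f) = 31500 × (244612.3 − 148) / (244612.3 + 31500 − 2 × 148) = 31500 × 244464.3 / 275816.3 ≈ 27919 mm ≈ 27.9 m.

27.9 m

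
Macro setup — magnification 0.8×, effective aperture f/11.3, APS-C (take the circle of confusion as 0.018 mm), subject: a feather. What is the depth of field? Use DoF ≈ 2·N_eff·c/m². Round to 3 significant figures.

0.636 mm

At magnification m, DoF ≈ 2·N_eff·c/m² = 2 × 11.3 × 0.018 / 0.8² = 0.4068 / 0.64 ≈ 0.636 mm.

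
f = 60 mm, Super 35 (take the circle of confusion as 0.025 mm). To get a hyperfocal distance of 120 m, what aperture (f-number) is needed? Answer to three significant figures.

f/1.20

Rearrange H = f²/(N·c) + f for N: N = f² / ((H − f)·c).
N = 60² / ((120000 − 60) × 0.025) = 3600 / 2998 ≈ 1.20.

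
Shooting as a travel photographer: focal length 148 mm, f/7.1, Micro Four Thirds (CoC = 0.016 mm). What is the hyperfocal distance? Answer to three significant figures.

Hyperfocal distance H = f²/(N·c) + f = 148²/(7.1 × 0.016) + 148 = 21904/0.1136 + 148 ≈ 192964.9 mm ≈ 193 m.

193 m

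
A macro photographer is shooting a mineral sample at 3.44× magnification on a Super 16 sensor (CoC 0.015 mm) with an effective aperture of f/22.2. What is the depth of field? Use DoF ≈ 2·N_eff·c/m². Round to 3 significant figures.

At magnification m, DoF ≈ 2·N_eff·c/m² = 2 × 22.2 × 0.015 / 3.44² = 0.666 / 11.83 ≈ 0.0563 mm.

0.0563 mm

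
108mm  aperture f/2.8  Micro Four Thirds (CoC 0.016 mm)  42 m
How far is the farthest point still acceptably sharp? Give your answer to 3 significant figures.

Hyperfocal distance H = f²/(N·c) + f = 108²/(2.8 × 0.016) + 108 = 11664/0.0448 + 108 ≈ 260465.1 mm ≈ 260.5 m.
Far limit Df = s·(H − f)/(H − s) = 42000 × (260465.1 − 108) / (260465.1 − 42000) = 42000 × 260357.1 / 218465.1 ≈ 50054 mm ≈ 50.1 m.

50.1 m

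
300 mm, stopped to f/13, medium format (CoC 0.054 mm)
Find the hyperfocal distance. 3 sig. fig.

Hyperfocal distance H = f²/(N·c) + f = 300²/(13 × 0.054) + 300 = 90000/0.702 + 300 ≈ 128505.1 mm ≈ 129 m.

129 m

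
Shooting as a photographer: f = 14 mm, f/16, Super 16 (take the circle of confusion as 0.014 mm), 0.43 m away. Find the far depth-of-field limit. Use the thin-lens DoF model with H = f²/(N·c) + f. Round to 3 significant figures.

0.820 m

Hyperfocal distance H = f²/(N·c) + f = 14²/(16 × 0.014) + 14 = 196/0.224 + 14 ≈ 889.0 mm ≈ 0.889 m.
Far limit Df = s·(H − f)/(H − s) = 430 × (889.0 − 14) / (889.0 − 430) = 430 × 875.0 / 459.0 ≈ 819.72 mm ≈ 0.820 m.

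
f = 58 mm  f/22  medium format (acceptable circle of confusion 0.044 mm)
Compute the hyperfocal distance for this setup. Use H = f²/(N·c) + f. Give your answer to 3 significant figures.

3.53 m

Hyperfocal distance H = f²/(N·c) + f = 58²/(22 × 0.044) + 58 = 3364/0.968 + 58 ≈ 3533.2 mm ≈ 3.53 m.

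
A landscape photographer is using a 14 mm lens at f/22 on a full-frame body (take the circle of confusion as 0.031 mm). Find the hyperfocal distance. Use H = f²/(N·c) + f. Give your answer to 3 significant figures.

301 mm

Hyperfocal distance H = f²/(N·c) + f = 14²/(22 × 0.031) + 14 = 196/0.682 + 14 ≈ 301.4 mm ≈ 0.301 m.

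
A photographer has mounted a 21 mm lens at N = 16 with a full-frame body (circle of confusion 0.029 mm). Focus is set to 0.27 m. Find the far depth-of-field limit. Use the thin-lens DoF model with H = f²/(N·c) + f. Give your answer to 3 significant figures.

366 mm

Hyperfocal distance H = f²/(N·c) + f = 21²/(16 × 0.029) + 21 = 441/0.464 + 21 ≈ 971.4 mm ≈ 0.971 m.
Far limit Df = s·(H − f)/(H − s) = 270 × (971.4 − 21) / (971.4 − 270) = 270 × 950.4 / 701.4 ≈ 365.85 mm.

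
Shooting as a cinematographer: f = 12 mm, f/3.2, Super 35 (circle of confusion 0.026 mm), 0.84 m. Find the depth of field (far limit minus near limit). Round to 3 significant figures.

1.04 m

Hyperfocal distance H = f²/(N·c) + f = 12²/(3.2 × 0.026) + 12 = 144/0.0832 + 12 ≈ 1742.8 mm ≈ 1.743 m.
Near limit Dn = s·(H − f)/(H + s − 2f) = 840 × (1742.8 − 12) / (1742.8 + 840 − 2 × 12) = 840 × 1730.8 / 2558.8 ≈ 568.2 mm.
Far limit Df = s·(H − f)/(H − s) = 840 × (1742.8 − 12) / (1742.8 − 840) = 840 × 1730.8 / 902.8 ≈ 1610.4 mm.
Depth of field = Df − Dn = 1610.4 − 568.2 ≈ 1042.2 mm ≈ 1.04 m.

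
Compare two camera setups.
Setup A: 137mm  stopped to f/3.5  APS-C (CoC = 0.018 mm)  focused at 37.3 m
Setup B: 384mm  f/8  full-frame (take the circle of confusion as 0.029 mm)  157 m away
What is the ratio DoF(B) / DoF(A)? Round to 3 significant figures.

Setup A: H = 137²/(3.5×0.018) + 137 ≈ 298057.6 mm; DoF = Df − Dn = 42616.0 − 33163.2 ≈ 9452.8 mm.
Setup B: H = 384²/(8×0.029) + 384 ≈ 635970.2 mm; DoF = Df − Dn = 208337 − 125962 ≈ 82375 mm.
Ratio = 82375 / 9452.8 ≈ 8.71.

8.71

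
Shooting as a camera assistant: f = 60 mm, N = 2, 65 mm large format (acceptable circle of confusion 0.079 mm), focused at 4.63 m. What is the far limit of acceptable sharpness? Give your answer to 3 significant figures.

5.79 m

Hyperfocal distance H = f²/(N·c) + f = 60²/(2 × 0.079) + 60 = 3600/0.158 + 60 ≈ 22844.8 mm ≈ 22.84 m.
Far limit Df = s·(H − f)/(H − s) = 4630 × (22844.8 − 60) / (22844.8 − 4630) = 4630 × 22784.8 / 18214.8 ≈ 5791.6 mm ≈ 5.79 m.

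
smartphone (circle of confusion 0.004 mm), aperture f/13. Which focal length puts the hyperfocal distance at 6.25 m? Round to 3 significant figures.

From H = f²/(N·c) + f, with f ≪ H: f ≈ √(H·N·c) = √(6250 × 13 × 0.004) = √325.00 ≈ 18.03 mm.
The +f correction barely moves this — solving exactly, f² + N·c·f − N·c·H = 0 ⇒ f = (−N·c + √((N·c)² + 4·N·c·H))/2 = (−0.052 + √1300.0)/2 ≈ 18.002 mm, so f ≈ 18.0 mm.

18.0 mm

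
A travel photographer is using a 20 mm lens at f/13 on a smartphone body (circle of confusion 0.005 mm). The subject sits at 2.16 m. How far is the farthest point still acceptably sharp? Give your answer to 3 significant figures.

Hyperfocal distance H = f²/(N·c) + f = 20²/(13 × 0.005) + 20 = 400/0.065 + 20 ≈ 6173.8 mm ≈ 6.174 m.
Far limit Df = s·(H − f)/(H − s) = 2160 × (6173.8 − 20) / (6173.8 − 2160) = 2160 × 6153.8 / 4013.8 ≈ 3311.6 mm ≈ 3.31 m.

3.31 m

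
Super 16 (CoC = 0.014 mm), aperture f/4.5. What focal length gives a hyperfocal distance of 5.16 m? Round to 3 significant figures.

From H = f²/(N·c) + f, with f ≪ H: f ≈ √(H·N·c) = √(5160 × 4.5 × 0.014) = √325.08 ≈ 18.03 mm.
The +f correction barely moves this — solving exactly, f² + N·c·f − N·c·H = 0 ⇒ f = (−N·c + √((N·c)² + 4·N·c·H))/2 = (−0.063 + √1300.3)/2 ≈ 17.999 mm, so f ≈ 18.0 mm.

18.0 mm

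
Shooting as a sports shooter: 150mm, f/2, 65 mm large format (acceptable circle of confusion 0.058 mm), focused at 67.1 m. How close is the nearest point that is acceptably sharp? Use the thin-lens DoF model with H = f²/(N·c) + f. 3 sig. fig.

49.9 m

Hyperfocal distance H = f²/(N·c) + f = 150²/(2 × 0.058) + 150 = 22500/0.116 + 150 ≈ 194115.5 mm ≈ 194.1 m.
Near limit Dn = s·(H − f)/(H + s − 2f) = 67100 × (194115.5 − 150) / (194115.5 + 67100 − 2 × 150) = 67100 × 193965.5 / 260915.5 ≈ 49882 mm ≈ 49.9 m.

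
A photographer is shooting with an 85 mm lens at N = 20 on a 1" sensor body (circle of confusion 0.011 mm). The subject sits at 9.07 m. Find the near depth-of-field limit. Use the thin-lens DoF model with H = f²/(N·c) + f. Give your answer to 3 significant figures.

Hyperfocal distance H = f²/(N·c) + f = 85²/(20 × 0.011) + 85 = 7225/0.22 + 85 ≈ 32925.9 mm ≈ 32.93 m.
Near limit Dn = s·(H − f)/(H + s − 2f) = 9070 × (32925.9 − 85) / (32925.9 + 9070 − 2 × 85) = 9070 × 32840.9 / 41825.9 ≈ 7121.6 mm ≈ 7.12 m.

7.12 m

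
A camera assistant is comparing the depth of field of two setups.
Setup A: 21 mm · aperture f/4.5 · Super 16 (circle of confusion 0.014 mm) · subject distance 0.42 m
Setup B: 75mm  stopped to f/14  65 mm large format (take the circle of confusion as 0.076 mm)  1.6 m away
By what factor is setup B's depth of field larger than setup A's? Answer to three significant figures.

21.0

Setup A: H = 21²/(4.5×0.014) + 21 ≈ 7021.0 mm; DoF = Df − Dn = 445.387 − 397.351 ≈ 48.036 mm.
Setup B: H = 75²/(14×0.076) + 75 ≈ 5361.7 mm; DoF = Df − Dn = 2248.7 − 1241.8 ≈ 1006.9 mm.
Ratio = 1006.9 / 48.036 ≈ 21.0.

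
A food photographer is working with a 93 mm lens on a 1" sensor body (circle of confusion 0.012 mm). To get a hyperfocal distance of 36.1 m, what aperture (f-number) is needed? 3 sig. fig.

f/20

Rearrange H = f²/(N·c) + f for N: N = f² / ((H − f)·c).
N = 93² / ((36100 − 93) × 0.012) = 8649 / 432.1 ≈ 20.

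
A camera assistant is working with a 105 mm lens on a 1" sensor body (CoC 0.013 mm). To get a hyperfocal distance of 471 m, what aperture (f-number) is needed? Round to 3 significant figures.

Rearrange H = f²/(N·c) + f for N: N = f² / ((H − f)·c).
N = 105² / ((471000 − 105) × 0.013) = 11025 / 6122 ≈ 1.80.

f/1.80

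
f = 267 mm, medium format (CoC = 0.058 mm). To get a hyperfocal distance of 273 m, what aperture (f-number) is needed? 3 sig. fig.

f/4.51

Rearrange H = f²/(N·c) + f for N: N = f² / ((H − f)·c).
N = 267² / ((273000 − 267) × 0.058) = 71289 / 15819 ≈ 4.51.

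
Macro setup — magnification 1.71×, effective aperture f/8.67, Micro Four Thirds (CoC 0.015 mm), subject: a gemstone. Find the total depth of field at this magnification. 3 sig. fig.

At magnification m, DoF ≈ 2·N_eff·c/m² = 2 × 8.67 × 0.015 / 1.71² = 0.2601 / 2.924 ≈ 0.089 mm.

0.0890 mm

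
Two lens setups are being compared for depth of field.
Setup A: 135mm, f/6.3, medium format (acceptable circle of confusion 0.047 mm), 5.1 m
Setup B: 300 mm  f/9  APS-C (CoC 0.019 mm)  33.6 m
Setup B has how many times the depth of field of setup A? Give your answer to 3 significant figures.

Setup A: H = 135²/(6.3×0.047) + 135 ≈ 61685.2 mm; DoF = Df − Dn = 5547.49 − 4719.31 ≈ 828.18 mm.
Setup B: H = 300²/(9×0.019) + 300 ≈ 526615.8 mm; DoF = Df − Dn = 35869.5 − 31600.6 ≈ 4268.9 mm.
Ratio = 4268.9 / 828.18 ≈ 5.15.

5.15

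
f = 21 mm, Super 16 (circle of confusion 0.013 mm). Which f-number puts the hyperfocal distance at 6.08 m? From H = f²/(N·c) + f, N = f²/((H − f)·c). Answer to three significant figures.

Rearrange H = f²/(N·c) + f for N: N = f² / ((H − f)·c).
N = 21² / ((6080 − 21) × 0.013) = 441 / 78.77 ≈ 5.60.

f/5.60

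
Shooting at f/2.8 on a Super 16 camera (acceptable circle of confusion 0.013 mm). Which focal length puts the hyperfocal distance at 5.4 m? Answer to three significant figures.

14.0 mm

From H = f²/(N·c) + f, with f ≪ H: f ≈ √(H·N·c) = √(5400 × 2.8 × 0.013) = √196.56 ≈ 14.02 mm.
The +f correction barely moves this — solving exactly, f² + N·c·f − N·c·H = 0 ⇒ f = (−N·c + √((N·c)² + 4·N·c·H))/2 = (−0.0364 + √786.24)/2 ≈ 14.002 mm, so f ≈ 14.0 mm.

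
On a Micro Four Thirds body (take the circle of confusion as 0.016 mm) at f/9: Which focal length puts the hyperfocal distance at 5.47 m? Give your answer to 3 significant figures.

From H = f²/(N·c) + f, with f ≪ H: f ≈ √(H·N·c) = √(5470 × 9 × 0.016) = √787.68 ≈ 28.07 mm.
Exact: f² + N·c·f − N·c·H = 0 ⇒ f = (−N·c + √((N·c)² + 4·N·c·H))/2 = (−0.144 + √3150.7)/2 ≈ 27.994 mm ≈ 28.0 mm.

28.0 mm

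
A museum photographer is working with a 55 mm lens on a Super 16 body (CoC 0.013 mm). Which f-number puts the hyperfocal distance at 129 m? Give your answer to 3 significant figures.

f/1.80

Rearrange H = f²/(N·c) + f for N: N = f² / ((H − f)·c).
N = 55² / ((129000 − 55) × 0.013) = 3025 / 1676 ≈ 1.80.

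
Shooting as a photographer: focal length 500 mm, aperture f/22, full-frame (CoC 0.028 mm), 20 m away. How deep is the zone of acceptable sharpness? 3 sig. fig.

Hyperfocal distance H = f²/(N·c) + f = 500²/(22 × 0.028) + 500 = 250000/0.616 + 500 ≈ 406344.2 mm ≈ 406.3 m.
Near limit Dn = s·(H − f)/(H + s − 2f) = 20000 × (406344.2 − 500) / (406344.2 + 20000 − 2 × 500) = 20000 × 405844.2 / 425344.2 ≈ 19083.1 mm.
Far limit Df = s·(H − f)/(H − s) = 20000 × (406344.2 − 500) / (406344.2 − 20000) = 20000 × 405844.2 / 386344.2 ≈ 21009.5 mm.
Depth of field = Df − Dn = 21009.5 − 19083.1 ≈ 1926.4 mm ≈ 1.93 m.

1.93 m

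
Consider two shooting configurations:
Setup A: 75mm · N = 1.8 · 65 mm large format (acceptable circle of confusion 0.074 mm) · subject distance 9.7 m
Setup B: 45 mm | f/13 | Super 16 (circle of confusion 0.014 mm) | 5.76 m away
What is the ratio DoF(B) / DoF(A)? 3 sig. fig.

Setup A: H = 75²/(1.8×0.074) + 75 ≈ 42304.7 mm; DoF = Df − Dn = 12563.5 − 7899.5 ≈ 4664.0 mm.
Setup B: H = 45²/(13×0.014) + 45 ≈ 11171.4 mm; DoF = Df − Dn = 11843.2 − 3805.4 ≈ 8037.8 mm.
Ratio = 8037.8 / 4664.0 ≈ 1.72.

1.72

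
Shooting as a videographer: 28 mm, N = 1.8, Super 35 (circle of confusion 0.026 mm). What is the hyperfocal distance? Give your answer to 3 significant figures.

16.8 m

Hyperfocal distance H = f²/(N·c) + f = 28²/(1.8 × 0.026) + 28 = 784/0.0468 + 28 ≈ 16780.1 mm ≈ 16.8 m.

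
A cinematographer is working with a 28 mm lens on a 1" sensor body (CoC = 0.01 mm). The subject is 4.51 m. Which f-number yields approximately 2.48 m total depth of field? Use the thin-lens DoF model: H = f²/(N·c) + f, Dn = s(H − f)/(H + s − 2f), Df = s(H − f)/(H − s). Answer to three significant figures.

f/4.49

Write h = H − f = f²/(N·c). The thin-lens limits are Dn = s·h/(h + (s−f)) and Df = s·h/(h − (s−f)), so DoF = Df − Dn = 2·s·(s−f)·h / (h² − (s−f)²).
That is a quadratic in h: DoF·h² − 2·s·(s−f)·h − DoF·(s−f)² = 0 ⇒ h = (s−f)·(s + √(s² + DoF²)) / DoF = 4482 × (4510 + √(4510² + 2480²)) / 2480 = 4482 × (4510 + 5146.89) / 2480 ≈ 17452 mm.
Then N = f²/(c·h) = 28² / (0.01 × 17452) = 784 / 174.52 ≈ 4.49.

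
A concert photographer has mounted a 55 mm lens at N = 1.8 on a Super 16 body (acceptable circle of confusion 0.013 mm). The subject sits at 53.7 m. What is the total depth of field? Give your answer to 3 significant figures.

53.8 m

Hyperfocal distance H = f²/(N·c) + f = 55²/(1.8 × 0.013) + 55 = 3025/0.0234 + 55 ≈ 129328.5 mm ≈ 129.3 m.
Near limit Dn = s·(H − f)/(H + s − 2f) = 53700 × (129328.5 − 55) / (129328.5 + 53700 − 2 × 55) = 53700 × 129273.5 / 182918.5 ≈ 37951 mm.
Far limit Df = s·(H − f)/(H − s) = 53700 × (129328.5 − 55) / (129328.5 − 53700) = 53700 × 129273.5 / 75628.5 ≈ 91791 mm.
Depth of field = Df − Dn = 91791 − 37951 ≈ 53840 mm ≈ 53.8 m.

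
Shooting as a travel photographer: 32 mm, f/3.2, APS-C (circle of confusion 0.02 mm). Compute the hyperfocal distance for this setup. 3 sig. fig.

16.0 m

Hyperfocal distance H = f²/(N·c) + f = 32²/(3.2 × 0.02) + 32 = 1024/0.064 + 32 ≈ 16032.0 mm ≈ 16.0 m.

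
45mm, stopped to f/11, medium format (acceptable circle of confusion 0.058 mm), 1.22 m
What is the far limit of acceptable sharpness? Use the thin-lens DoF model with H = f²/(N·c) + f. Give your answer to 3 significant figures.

Hyperfocal distance H = f²/(N·c) + f = 45²/(11 × 0.058) + 45 = 2025/0.638 + 45 ≈ 3219.0 mm ≈ 3.219 m.
Far limit Df = s·(H − f)/(H − s) = 1220 × (3219.0 − 45) / (3219.0 − 1220) = 1220 × 3174.0 / 1999.0 ≈ 1937.1 mm ≈ 1.94 m.

1.94 m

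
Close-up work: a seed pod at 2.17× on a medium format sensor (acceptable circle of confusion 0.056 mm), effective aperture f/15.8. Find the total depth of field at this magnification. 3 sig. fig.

0.376 mm

At magnification m, DoF ≈ 2·N_eff·c/m² = 2 × 15.8 × 0.056 / 2.17² = 1.77 / 4.709 ≈ 0.376 mm.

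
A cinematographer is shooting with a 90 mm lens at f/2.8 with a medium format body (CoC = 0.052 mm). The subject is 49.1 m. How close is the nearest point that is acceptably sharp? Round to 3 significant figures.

Hyperfocal distance H = f²/(N·c) + f = 90²/(2.8 × 0.052) + 90 = 8100/0.1456 + 90 ≈ 55721.9 mm ≈ 55.72 m.
Near limit Dn = s·(H − f)/(H + s − 2f) = 49100 × (55721.9 − 90) / (55721.9 + 49100 − 2 × 90) = 49100 × 55631.9 / 104641.9 ≈ 26104 mm ≈ 26.1 m.

26.1 m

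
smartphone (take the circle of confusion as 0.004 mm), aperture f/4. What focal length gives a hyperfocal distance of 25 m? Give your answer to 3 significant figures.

20.0 mm

From H = f²/(N·c) + f, with f ≪ H: f ≈ √(H·N·c) = √(25000 × 4 × 0.004) = √400.00 ≈ 20.00 mm.
The +f correction barely moves this — solving exactly, f² + N·c·f − N·c·H = 0 ⇒ f = (−N·c + √((N·c)² + 4·N·c·H))/2 = (−0.016 + √1600.0)/2 ≈ 19.992 mm, so f ≈ 20.0 mm.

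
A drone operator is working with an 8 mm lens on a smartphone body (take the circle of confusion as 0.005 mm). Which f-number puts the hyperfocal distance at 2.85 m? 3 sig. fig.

Rearrange H = f²/(N·c) + f for N: N = f² / ((H − f)·c).
N = 8² / ((2850 − 8) × 0.005) = 64 / 14.21 ≈ 4.50.

f/4.50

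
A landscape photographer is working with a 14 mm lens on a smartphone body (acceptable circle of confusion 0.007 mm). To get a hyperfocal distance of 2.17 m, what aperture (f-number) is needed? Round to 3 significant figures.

Rearrange H = f²/(N·c) + f for N: N = f² / ((H − f)·c).
N = 14² / ((2170 − 14) × 0.007) = 196 / 15.09 ≈ 13.

f/13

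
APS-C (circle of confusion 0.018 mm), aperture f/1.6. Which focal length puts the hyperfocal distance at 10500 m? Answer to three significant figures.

550 mm

From H = f²/(N·c) + f, with f ≪ H: f ≈ √(H·N·c) = √(10500000 × 1.6 × 0.018) = √302400 ≈ 549.9 mm.
The +f correction barely moves this — solving exactly, f² + N·c·f − N·c·H = 0 ⇒ f = (−N·c + √((N·c)² + 4·N·c·H))/2 = (−0.0288 + √1209600)/2 ≈ 549.89 mm, so f ≈ 550 mm.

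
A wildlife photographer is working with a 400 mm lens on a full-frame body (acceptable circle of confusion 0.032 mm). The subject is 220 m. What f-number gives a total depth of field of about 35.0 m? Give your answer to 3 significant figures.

f/1.80

Write h = H − f = f²/(N·c). The thin-lens limits are Dn = s·h/(h + (s−f)) and Df = s·h/(h − (s−f)), so DoF = Df − Dn = 2·s·(s−f)·h / (h² − (s−f)²).
That is a quadratic in h: DoF·h² − 2·s·(s−f)·h − DoF·(s−f)² = 0 ⇒ h = (s−f)·(s + √(s² + DoF²)) / DoF = 219600 × (220000 + √(220000² + 35000²)) / 35000 = 219600 × (220000 + 222767) / 35000 ≈ 2778045 mm.
Then N = f²/(c·h) = 400² / (0.032 × 2778045) = 160000 / 88897 ≈ 1.80.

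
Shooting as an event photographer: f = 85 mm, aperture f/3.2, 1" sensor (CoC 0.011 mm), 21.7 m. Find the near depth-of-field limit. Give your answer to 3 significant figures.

Hyperfocal distance H = f²/(N·c) + f = 85²/(3.2 × 0.011) + 85 = 7225/0.0352 + 85 ≈ 205340.7 mm ≈ 205.3 m.
Near limit Dn = s·(H − f)/(H + s − 2f) = 21700 × (205340.7 − 85) / (205340.7 + 21700 − 2 × 85) = 21700 × 205255.7 / 226870.7 ≈ 19633 mm ≈ 19.6 m.

19.6 m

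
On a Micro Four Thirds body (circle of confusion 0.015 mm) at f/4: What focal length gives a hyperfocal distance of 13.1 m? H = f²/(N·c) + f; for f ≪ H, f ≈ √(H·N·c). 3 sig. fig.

28.0 mm

From H = f²/(N·c) + f, with f ≪ H: f ≈ √(H·N·c) = √(13100 × 4 × 0.015) = √786.00 ≈ 28.04 mm.
The +f correction barely moves this — solving exactly, f² + N·c·f − N·c·H = 0 ⇒ f = (−N·c + √((N·c)² + 4·N·c·H))/2 = (−0.06 + √3144.0)/2 ≈ 28.006 mm, so f ≈ 28.0 mm.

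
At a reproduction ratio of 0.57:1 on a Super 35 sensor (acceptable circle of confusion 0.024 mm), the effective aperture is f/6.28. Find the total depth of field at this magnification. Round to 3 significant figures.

At magnification m, DoF ≈ 2·N_eff·c/m² = 2 × 6.28 × 0.024 / 0.57² = 0.3014 / 0.3249 ≈ 0.928 mm.

0.928 mm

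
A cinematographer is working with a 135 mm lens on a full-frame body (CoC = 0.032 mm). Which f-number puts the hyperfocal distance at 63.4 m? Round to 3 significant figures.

f/9

Rearrange H = f²/(N·c) + f for N: N = f² / ((H − f)·c).
N = 135² / ((63400 − 135) × 0.032) = 18225 / 2024 ≈ 9.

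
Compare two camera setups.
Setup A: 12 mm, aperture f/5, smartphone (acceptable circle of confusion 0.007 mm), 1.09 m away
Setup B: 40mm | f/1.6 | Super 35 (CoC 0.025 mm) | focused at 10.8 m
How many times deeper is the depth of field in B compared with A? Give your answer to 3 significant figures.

10.2

Setup A: H = 12²/(5×0.007) + 12 ≈ 4126.3 mm; DoF = Df − Dn = 1476.99 − 863.70 ≈ 613.29 mm.
Setup B: H = 40²/(1.6×0.025) + 40 ≈ 40040.0 mm; DoF = Df − Dn = 14774.3 − 8510.6 ≈ 6263.7 mm.
Ratio = 6263.7 / 613.29 ≈ 10.2.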